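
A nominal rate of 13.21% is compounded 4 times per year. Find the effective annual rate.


Formula: EAR = (1 + r/m)^m - 1
Period rate: r/m = 0.1321 / 4 = 0.033025
Compounding: (1 + 0.033025)^4 = 1.138789
EAR = 1.138789 - 1 = 0.138789

0.138789


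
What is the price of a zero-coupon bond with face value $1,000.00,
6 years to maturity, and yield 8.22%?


Formula: Price = FV / (1 + r)^n
Substituting: Price = $1,000.00 / (1 + 0.0822)^6
Discount factor: (1.0822)^6 = 1.606368
Price = $1,000.00 / 1.606368 = $622.52

$622.52


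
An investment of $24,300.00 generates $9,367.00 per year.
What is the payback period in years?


Formula: Payback = investment / annual cash flow
Substituting: Payback = $24,300.00 / $9,367.00
Payback = 2.5942 years

2.5942 years


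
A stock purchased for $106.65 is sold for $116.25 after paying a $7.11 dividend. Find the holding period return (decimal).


Formula: HPR = (P1 - P0 + D) / P0
Gain: $116.25 - $106.65 + $7.11 = $16.71
HPR = $16.71 / $106.65 = 0.1567

0.1567


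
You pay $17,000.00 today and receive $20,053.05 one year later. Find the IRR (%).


Formula: IRR = C1/C0 - 1
Substituting: IRR = $20,053.05 / $17,000.00 - 1
Ratio: 1.179591 - 1 = 0.179591
IRR = 17.9591%

17.9591%


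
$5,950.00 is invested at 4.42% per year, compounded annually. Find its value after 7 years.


Formula: FV = P * (1 + r)^n
Substituting: FV = $5,950.00 * (1 + 0.0442)^7
Growth factor: (1.0442)^7 = 1.353586
FV = $5,950.00 * 1.353586 = $8,053.84

$8,053.84


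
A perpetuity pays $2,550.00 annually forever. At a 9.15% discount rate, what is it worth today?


Formula: PV = C / r
Substituting: PV = $2,550.00 / 0.0915
PV = $27,868.85

$27,868.85


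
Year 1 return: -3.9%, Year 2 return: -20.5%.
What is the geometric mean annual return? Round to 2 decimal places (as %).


Formula: Geometric mean = ((1+r1)*(1+r2))^(1/2) - 1
Product: (1 + -0.039) * (1 + -0.205) = 0.961 * 0.795 = 0.763995
Square root: 0.763995^0.5 = 0.874068
Geometric mean = 0.874068 - 1 = -0.125932
As percentage: -12.59%

-12.59%


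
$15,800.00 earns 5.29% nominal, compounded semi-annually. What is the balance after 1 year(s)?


Formula: FV = P * (1 + r/m)^(m*t)
Period rate: r/m = 0.0529 / 2 = 0.02645
Total periods: m*t = 2 * 1 = 2
Growth factor: (1 + 0.02645)^2 = 1.0536
FV = $15,800.00 * 1.0536 = $16,646.87

$16,646.87


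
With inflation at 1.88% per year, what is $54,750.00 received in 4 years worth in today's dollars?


Formula: Real value = nominal / (1 + inflation)^years
Price level: (1 + 0.0188)^4 = 1.077347
Real value = $54,750.00 / 1.077347 = $50,819.26

$50,819.26


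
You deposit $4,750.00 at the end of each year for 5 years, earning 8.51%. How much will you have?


Formula: FV = PMT * ((1+r)^n - 1) / r
Growth factor: (1 + 0.0851)^5 = 1.50435
Numerator: 1.50435 - 1 = 0.50435
FV = $4,750.00 * 0.50435 / 0.0851 = $28,151.13

$28,151.13


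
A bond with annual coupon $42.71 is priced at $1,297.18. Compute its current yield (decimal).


Formula: Current yield = annual coupon / price
Substituting: CY = $42.71 / $1,297.18
CY = 0.032925

0.032925


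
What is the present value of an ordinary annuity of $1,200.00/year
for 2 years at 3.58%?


Formula: PV = PMT * (1 - (1+r)^(-n)) / r
Discount factor: (1 + 0.0358)^(-2) = 0.932069
Bracket: 1 - 0.932069 = 0.067931
PV = $1,200.00 * 0.067931 / 0.0358 = $2,277.01

$2,277.01


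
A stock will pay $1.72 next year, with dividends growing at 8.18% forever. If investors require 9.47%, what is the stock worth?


Formula: P = D1 / (r - g)
Spread: r - g = 0.0947 - 0.0818 = 0.0129
Substituting: P = $1.72 / 0.0129
P = $133.33

$133.33


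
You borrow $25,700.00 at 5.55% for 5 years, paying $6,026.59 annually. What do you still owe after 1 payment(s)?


Formula: Balance = PV*(1+r)^k - PMT*((1+r)^k - 1)/r
Growth: (1 + 0.0555)^1 = 1.0555
Accumulated factor: ((1+r)^k - 1)/r = 1.0
Balance = $25,700.00 * 1.0555 - $6,026.59 * 1.0
Balance = $21,099.76

$21,099.76


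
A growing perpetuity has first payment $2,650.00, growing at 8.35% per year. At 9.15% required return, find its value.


Formula: PV = C / (r - g)
Spread: r - g = 0.0915 - 0.0835 = 0.008
Substituting: PV = $2,650.00 / 0.008
PV = $331,250.00

$331,250.00


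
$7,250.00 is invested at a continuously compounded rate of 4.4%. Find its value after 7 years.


Formula: FV = P * e^(r*t)
Exponent: r*t = 0.044 * 7 = 0.308
e^(0.308) = 1.360701
FV = $7,250.00 * 1.360701 = $9,865.08

$9,865.08


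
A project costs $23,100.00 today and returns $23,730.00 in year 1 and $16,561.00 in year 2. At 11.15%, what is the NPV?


Formula: NPV = C0 + C1/(1+r) + C2/(1+r)^2
Discount C1: $23,730.00 / (1 + 0.1115) = $21,349.53
Discount C2: $16,561.00 / (1 + 0.1115)^2 = $13,405.02
NPV = -$23,100.00 + $21,349.53 + $13,405.02 = $11,654.55

$11,654.55


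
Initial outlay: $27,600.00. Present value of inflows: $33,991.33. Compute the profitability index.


Formula: PI = PV(cash flows) / initial investment
Substituting: PI = $33,991.33 / $27,600.00
PI = 1.2316

1.2316


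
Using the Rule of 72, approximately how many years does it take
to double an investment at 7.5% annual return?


Formula: Years ≈ 72 / r
Substituting: Years ≈ 72 / 7.5
Years ≈ 9.6

9.6 years


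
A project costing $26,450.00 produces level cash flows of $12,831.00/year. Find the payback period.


Formula: Payback = investment / annual cash flow
Substituting: Payback = $26,450.00 / $12,831.00
Payback = 2.0614 years

2.0614 years


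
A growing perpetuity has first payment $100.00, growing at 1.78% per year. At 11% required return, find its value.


Formula: PV = C / (r - g)
Spread: r - g = 0.11 - 0.0178 = 0.0922
Substituting: PV = $100.00 / 0.0922
PV = $1,084.60

$1,084.60


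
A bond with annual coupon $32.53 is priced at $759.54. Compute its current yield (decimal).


Formula: Current yield = annual coupon / price
Substituting: CY = $32.53 / $759.54
CY = 0.042829

0.042829


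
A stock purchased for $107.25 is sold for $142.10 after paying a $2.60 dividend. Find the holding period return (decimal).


Formula: HPR = (P1 - P0 + D) / P0
Gain: $142.10 - $107.25 + $2.60 = $37.45
HPR = $37.45 / $107.25 = 0.3492

0.3492


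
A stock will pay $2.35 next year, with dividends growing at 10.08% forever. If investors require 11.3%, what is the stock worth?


Formula: P = D1 / (r - g)
Spread: r - g = 0.113 - 0.1008 = 0.0122
Substituting: P = $2.35 / 0.0122
P = $192.62

$192.62


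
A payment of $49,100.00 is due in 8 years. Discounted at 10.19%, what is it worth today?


Formula: PV = FV / (1 + r)^n
Substituting: PV = $49,100.00 / (1 + 0.1019)^8
Discount factor: (1.1019)^8 = 2.173389
PV = $49,100.00 / 2.173389 = $22,591.45

$22,591.45


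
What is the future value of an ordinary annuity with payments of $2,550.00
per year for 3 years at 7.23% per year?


Formula: FV = PMT * ((1+r)^n - 1) / r
Growth factor: (1 + 0.0723)^3 = 1.23296
Numerator: 1.23296 - 1 = 0.23296
FV = $2,550.00 * 0.23296 / 0.0723 = $8,216.42

$8,216.42


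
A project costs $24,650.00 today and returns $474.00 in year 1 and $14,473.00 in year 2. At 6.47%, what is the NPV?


Formula: NPV = C0 + C1/(1+r) + C2/(1+r)^2
Discount C1: $474.00 / (1 + 0.0647) = $445.20
Discount C2: $14,473.00 / (1 + 0.0647)^2 = $12,767.45
NPV = -$24,650.00 + $445.20 + $12,767.45 = -$11,437.36

-$11,437.36


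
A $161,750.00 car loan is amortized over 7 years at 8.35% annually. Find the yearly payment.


Formula: PMT = PV * r / (1 - (1+r)^(-n))
Denominator: 1 - (1 + 0.0835)^(-7) = 0.429576
Numerator: $161,750.00 * 0.0835 = 13506.125
PMT = 13506.125 / 0.429576 = $31,440.58

$31,440.58


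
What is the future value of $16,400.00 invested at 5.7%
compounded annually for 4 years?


Formula: FV = P * (1 + r)^n
Substituting: FV = $16,400.00 * (1 + 0.057)^4
Growth factor: (1.057)^4 = 1.248245
FV = $16,400.00 * 1.248245 = $20,471.22

$20,471.22


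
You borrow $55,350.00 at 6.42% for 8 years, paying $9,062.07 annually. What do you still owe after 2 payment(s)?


Formula: Balance = PV*(1+r)^k - PMT*((1+r)^k - 1)/r
Growth: (1 + 0.0642)^2 = 1.132522
Accumulated factor: ((1+r)^k - 1)/r = 2.0642
Balance = $55,350.00 * 1.132522 - $9,062.07 * 2.0642
Balance = $43,979.15

$43,979.15


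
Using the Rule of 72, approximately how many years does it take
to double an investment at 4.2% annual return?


Formula: Years ≈ 72 / r
Substituting: Years ≈ 72 / 4.2
Years ≈ 17.1

17.1 years


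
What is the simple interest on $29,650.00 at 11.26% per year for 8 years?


Formula: I = P * r * t
Substituting: I = $29,650.00 * 0.1126 * 8
Step: I = $29,650.00 * 0.9008
I = $26,708.72

$26,708.72


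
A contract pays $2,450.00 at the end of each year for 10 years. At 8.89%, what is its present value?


Formula: PV = PMT * (1 - (1+r)^(-n)) / r
Discount factor: (1 + 0.0889)^(-10) = 0.426697
Bracket: 1 - 0.426697 = 0.573303
PV = $2,450.00 * 0.573303 / 0.0889 = $15,799.68

$15,799.68


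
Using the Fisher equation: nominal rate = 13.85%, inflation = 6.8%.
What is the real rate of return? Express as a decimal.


Formula: (1 + r_real) = (1 + r_nom) / (1 + inflation)
Substituting: (1 + r_real) = 1.1385 / 1.068
(1 + r_real) = 1.066011
r_real = 1.066011 - 1 = 0.066011

0.066011


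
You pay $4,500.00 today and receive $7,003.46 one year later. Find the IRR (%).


Formula: IRR = C1/C0 - 1
Substituting: IRR = $7,003.46 / $4,500.00 - 1
Ratio: 1.556324 - 1 = 0.556324
IRR = 55.6324%

55.6324%


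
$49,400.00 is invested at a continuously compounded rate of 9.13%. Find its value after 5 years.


Formula: FV = P * e^(r*t)
Exponent: r*t = 0.0913 * 5 = 0.4565
e^(0.4565) = 1.578539
FV = $49,400.00 * 1.578539 = $77,979.85

$77,979.85


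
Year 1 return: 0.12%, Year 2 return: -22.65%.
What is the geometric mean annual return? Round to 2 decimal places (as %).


Formula: Geometric mean = ((1+r1)*(1+r2))^(1/2) - 1
Product: (1 + 0.0012) * (1 + -0.2265) = 1.0012 * 0.7735 = 0.774428
Square root: 0.774428^0.5 = 0.880016
Geometric mean = 0.880016 - 1 = -0.119984
As percentage: -12.00%

-12.00%


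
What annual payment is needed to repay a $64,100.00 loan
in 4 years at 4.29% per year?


Formula: PMT = PV * r / (1 - (1+r)^(-n))
Denominator: 1 - (1 + 0.0429)^(-4) = 0.154664
Numerator: $64,100.00 * 0.0429 = 2749.89
PMT = 2749.89 / 0.154664 = $17,779.76

$17,779.76


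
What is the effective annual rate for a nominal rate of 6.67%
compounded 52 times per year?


Formula: EAR = (1 + r/m)^m - 1
Period rate: r/m = 0.0667 / 52 = 0.001283
Compounding: (1 + 0.001283)^52 = 1.068929
EAR = 1.068929 - 1 = 0.068929

0.068929


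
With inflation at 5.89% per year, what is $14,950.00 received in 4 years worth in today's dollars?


Formula: Real value = nominal / (1 + inflation)^years
Price level: (1 + 0.0589)^4 = 1.257245
Real value = $14,950.00 / 1.257245 = $11,891.08

$11,891.08


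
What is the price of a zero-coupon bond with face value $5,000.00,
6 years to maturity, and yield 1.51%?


Formula: Price = FV / (1 + r)^n
Substituting: Price = $5,000.00 / (1 + 0.0151)^6
Discount factor: (1.0151)^6 = 1.09409
Price = $5,000.00 / 1.09409 = $4,570.01

$4,570.01


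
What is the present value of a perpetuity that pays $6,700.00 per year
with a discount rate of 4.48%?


Formula: PV = C / r
Substituting: PV = $6,700.00 / 0.0448
PV = $149,553.57

$149,553.57


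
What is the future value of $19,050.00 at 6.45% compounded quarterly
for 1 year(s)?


Formula: FV = P * (1 + r/m)^(m*t)
Period rate: r/m = 0.0645 / 4 = 0.016125
Total periods: m*t = 4 * 1 = 4
Growth factor: (1 + 0.016125)^4 = 1.066077
FV = $19,050.00 * 1.066077 = $20,308.77

$20,308.77


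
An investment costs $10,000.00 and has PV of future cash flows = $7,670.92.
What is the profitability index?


Formula: PI = PV(cash flows) / initial investment
Substituting: PI = $7,670.92 / $10,000.00
PI = 0.7671

0.7671


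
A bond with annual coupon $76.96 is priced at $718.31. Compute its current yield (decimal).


Formula: Current yield = annual coupon / price
Substituting: CY = $76.96 / $718.31
CY = 0.10714

0.10714


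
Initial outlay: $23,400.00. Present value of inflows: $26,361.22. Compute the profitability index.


Formula: PI = PV(cash flows) / initial investment
Substituting: PI = $26,361.22 / $23,400.00
PI = 1.1265

1.1265


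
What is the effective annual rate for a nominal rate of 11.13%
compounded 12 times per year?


Formula: EAR = (1 + r/m)^m - 1
Period rate: r/m = 0.1113 / 12 = 0.009275
Compounding: (1 + 0.009275)^12 = 1.117157
EAR = 1.117157 - 1 = 0.117157

0.117157


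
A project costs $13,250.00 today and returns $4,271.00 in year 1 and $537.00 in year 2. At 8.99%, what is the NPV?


Formula: NPV = C0 + C1/(1+r) + C2/(1+r)^2
Discount C1: $4,271.00 / (1 + 0.0899) = $3,918.71
Discount C2: $537.00 / (1 + 0.0899)^2 = $452.07
NPV = -$13,250.00 + $3,918.71 + $452.07 = -$8,879.23

-$8,879.23


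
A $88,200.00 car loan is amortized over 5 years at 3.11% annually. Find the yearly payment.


Formula: PMT = PV * r / (1 - (1+r)^(-n))
Denominator: 1 - (1 + 0.0311)^(-5) = 0.141983
Numerator: $88,200.00 * 0.0311 = 2743.02
PMT = 2743.02 / 0.141983 = $19,319.40

$19,319.40


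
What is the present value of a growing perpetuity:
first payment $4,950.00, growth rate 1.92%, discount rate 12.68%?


Formula: PV = C / (r - g)
Spread: r - g = 0.1268 - 0.0192 = 0.1076
Substituting: PV = $4,950.00 / 0.1076
PV = $46,003.72

$46,003.72


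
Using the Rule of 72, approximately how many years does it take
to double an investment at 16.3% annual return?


Formula: Years ≈ 72 / r
Substituting: Years ≈ 72 / 16.3
Years ≈ 4.4

4.4 years


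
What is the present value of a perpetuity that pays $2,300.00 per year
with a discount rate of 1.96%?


Formula: PV = C / r
Substituting: PV = $2,300.00 / 0.0196
PV = $117,346.94

$117,346.94


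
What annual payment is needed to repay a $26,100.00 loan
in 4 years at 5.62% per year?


Formula: PMT = PV * r / (1 - (1+r)^(-n))
Denominator: 1 - (1 + 0.0562)^(-4) = 0.196445
Numerator: $26,100.00 * 0.0562 = 1466.82
PMT = 1466.82 / 0.196445 = $7,466.80

$7,466.80


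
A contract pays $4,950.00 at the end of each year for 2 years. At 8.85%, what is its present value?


Formula: PV = PMT * (1 - (1+r)^(-n)) / r
Discount factor: (1 + 0.0885)^(-2) = 0.844001
Bracket: 1 - 0.844001 = 0.155999
PV = $4,950.00 * 0.155999 / 0.0885 = $8,725.35

$8,725.35


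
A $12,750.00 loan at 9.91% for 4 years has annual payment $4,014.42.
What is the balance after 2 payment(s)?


Formula: Balance = PV*(1+r)^k - PMT*((1+r)^k - 1)/r
Growth: (1 + 0.0991)^2 = 1.208021
Accumulated factor: ((1+r)^k - 1)/r = 2.0991
Balance = $12,750.00 * 1.208021 - $4,014.42 * 2.0991
Balance = $6,975.60

$6,975.60


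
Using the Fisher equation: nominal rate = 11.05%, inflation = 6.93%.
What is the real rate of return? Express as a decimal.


Formula: (1 + r_real) = (1 + r_nom) / (1 + inflation)
Substituting: (1 + r_real) = 1.1105 / 1.0693
(1 + r_real) = 1.03853
r_real = 1.03853 - 1 = 0.03853

0.03853


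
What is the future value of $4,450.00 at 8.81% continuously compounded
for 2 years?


Formula: FV = P * e^(r*t)
Exponent: r*t = 0.0881 * 2 = 0.1762
e^(0.1762) = 1.192677
FV = $4,450.00 * 1.192677 = $5,307.41

$5,307.41


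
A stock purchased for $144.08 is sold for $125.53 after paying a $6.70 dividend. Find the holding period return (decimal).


Formula: HPR = (P1 - P0 + D) / P0
Gain: $125.53 - $144.08 + $6.70 = -$11.85
HPR = -$11.85 / $144.08 = -0.0822

-0.0822


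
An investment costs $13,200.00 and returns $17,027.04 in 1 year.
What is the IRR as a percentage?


Formula: IRR = C1/C0 - 1
Substituting: IRR = $17,027.04 / $13,200.00 - 1
Ratio: 1.289927 - 1 = 0.289927
IRR = 28.9927%

28.9927%


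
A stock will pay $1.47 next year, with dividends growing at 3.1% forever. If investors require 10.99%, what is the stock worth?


Formula: P = D1 / (r - g)
Spread: r - g = 0.1099 - 0.031 = 0.0789
Substituting: P = $1.47 / 0.0789
P = $18.63

$18.63


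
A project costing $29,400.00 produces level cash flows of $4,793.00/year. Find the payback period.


Formula: Payback = investment / annual cash flow
Substituting: Payback = $29,400.00 / $4,793.00
Payback = 6.1339 years

6.1339 years


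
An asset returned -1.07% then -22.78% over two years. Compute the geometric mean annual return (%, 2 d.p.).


Formula: Geometric mean = ((1+r1)*(1+r2))^(1/2) - 1
Product: (1 + -0.0107) * (1 + -0.2278) = 0.9893 * 0.7722 = 0.763937
Square root: 0.763937^0.5 = 0.874035
Geometric mean = 0.874035 - 1 = -0.125965
As percentage: -12.60%

-12.60%


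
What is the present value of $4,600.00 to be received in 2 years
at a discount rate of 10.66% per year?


Formula: PV = FV / (1 + r)^n
Substituting: PV = $4,600.00 / (1 + 0.1066)^2
Discount factor: (1.1066)^2 = 1.224564
PV = $4,600.00 / 1.224564 = $3,756.44

$3,756.44


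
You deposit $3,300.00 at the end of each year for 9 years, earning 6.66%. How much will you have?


Formula: FV = PMT * ((1+r)^n - 1) / r
Growth factor: (1 + 0.0666)^9 = 1.786546
Numerator: 1.786546 - 1 = 0.786546
FV = $3,300.00 * 0.786546 / 0.0666 = $38,973.00

$38,973.00


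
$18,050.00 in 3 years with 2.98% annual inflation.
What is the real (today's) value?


Formula: Real value = nominal / (1 + inflation)^years
Price level: (1 + 0.0298)^3 = 1.092091
Real value = $18,050.00 / 1.092091 = $16,527.93

$16,527.93


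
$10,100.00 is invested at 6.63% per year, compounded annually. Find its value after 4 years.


Formula: FV = P * (1 + r)^n
Substituting: FV = $10,100.00 * (1 + 0.0663)^4
Growth factor: (1.0663)^4 = 1.292759
FV = $10,100.00 * 1.292759 = $13,056.87

$13,056.87


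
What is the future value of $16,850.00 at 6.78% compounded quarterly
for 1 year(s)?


Formula: FV = P * (1 + r/m)^(m*t)
Period rate: r/m = 0.0678 / 4 = 0.01695
Total periods: m*t = 4 * 1 = 4
Growth factor: (1 + 0.01695)^4 = 1.069543
FV = $16,850.00 * 1.069543 = $18,021.81

$18,021.81


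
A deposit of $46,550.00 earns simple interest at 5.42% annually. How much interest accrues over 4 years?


Formula: I = P * r * t
Substituting: I = $46,550.00 * 0.0542 * 4
Step: I = $46,550.00 * 0.2168
I = $10,092.04

$10,092.04


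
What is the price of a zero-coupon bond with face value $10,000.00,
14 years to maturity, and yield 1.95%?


Formula: Price = FV / (1 + r)^n
Substituting: Price = $10,000.00 / (1 + 0.0195)^14
Discount factor: (1.0195)^14 = 1.310452
Price = $10,000.00 / 1.310452 = $7,630.95

$7,630.95


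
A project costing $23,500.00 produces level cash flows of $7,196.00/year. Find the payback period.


Formula: Payback = investment / annual cash flow
Substituting: Payback = $23,500.00 / $7,196.00
Payback = 3.2657 years

3.2657 years


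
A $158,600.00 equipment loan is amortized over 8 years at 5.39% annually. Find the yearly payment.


Formula: PMT = PV * r / (1 - (1+r)^(-n))
Denominator: 1 - (1 + 0.0539)^(-8) = 0.34294
Numerator: $158,600.00 * 0.0539 = 8548.54
PMT = 8548.54 / 0.34294 = $24,927.19

$24,927.19


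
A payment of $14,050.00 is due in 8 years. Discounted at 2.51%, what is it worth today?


Formula: PV = FV / (1 + r)^n
Substituting: PV = $14,050.00 / (1 + 0.0251)^8
Discount factor: (1.0251)^8 = 1.219354
PV = $14,050.00 / 1.219354 = $11,522.49

$11,522.49


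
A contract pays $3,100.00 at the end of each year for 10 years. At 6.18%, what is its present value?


Formula: PV = PMT * (1 - (1+r)^(-n)) / r
Discount factor: (1 + 0.0618)^(-10) = 0.549001
Bracket: 1 - 0.549001 = 0.450999
PV = $3,100.00 * 0.450999 / 0.0618 = $22,622.95

$22,622.95


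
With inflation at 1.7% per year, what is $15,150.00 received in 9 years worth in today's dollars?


Formula: Real value = nominal / (1 + inflation)^years
Price level: (1 + 0.017)^9 = 1.163827
Real value = $15,150.00 / 1.163827 = $13,017.39

$13,017.39


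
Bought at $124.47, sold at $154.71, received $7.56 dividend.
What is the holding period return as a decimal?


Formula: HPR = (P1 - P0 + D) / P0
Gain: $154.71 - $124.47 + $7.56 = $37.80
HPR = $37.80 / $124.47 = 0.3037

0.3037


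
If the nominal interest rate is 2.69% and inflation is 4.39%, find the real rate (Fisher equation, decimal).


Formula: (1 + r_real) = (1 + r_nom) / (1 + inflation)
Substituting: (1 + r_real) = 1.0269 / 1.0439
(1 + r_real) = 0.983715
r_real = 0.983715 - 1 = -0.016285

-0.016285


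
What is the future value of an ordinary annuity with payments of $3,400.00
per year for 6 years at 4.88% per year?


Formula: FV = PMT * ((1+r)^n - 1) / r
Growth factor: (1 + 0.0488)^6 = 1.330933
Numerator: 1.330933 - 1 = 0.330933
FV = $3,400.00 * 0.330933 / 0.0488 = $23,056.78

$23,056.78


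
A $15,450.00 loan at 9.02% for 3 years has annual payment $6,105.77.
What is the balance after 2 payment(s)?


Formula: Balance = PV*(1+r)^k - PMT*((1+r)^k - 1)/r
Growth: (1 + 0.0902)^2 = 1.188536
Accumulated factor: ((1+r)^k - 1)/r = 2.0902
Balance = $15,450.00 * 1.188536 - $6,105.77 * 2.0902
Balance = $5,600.60

$5,600.60


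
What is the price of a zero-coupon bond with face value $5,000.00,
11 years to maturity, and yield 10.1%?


Formula: Price = FV / (1 + r)^n
Substituting: Price = $5,000.00 / (1 + 0.101)^11
Discount factor: (1.101)^11 = 2.881778
Price = $5,000.00 / 2.881778 = $1,735.04

$1,735.04


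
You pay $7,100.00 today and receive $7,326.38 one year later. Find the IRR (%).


Formula: IRR = C1/C0 - 1
Substituting: IRR = $7,326.38 / $7,100.00 - 1
Ratio: 1.031885 - 1 = 0.031885
IRR = 3.1885%

3.1885%


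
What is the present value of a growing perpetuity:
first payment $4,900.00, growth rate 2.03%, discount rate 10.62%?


Formula: PV = C / (r - g)
Spread: r - g = 0.1062 - 0.0203 = 0.0859
Substituting: PV = $4,900.00 / 0.0859
PV = $57,043.07

$57,043.07


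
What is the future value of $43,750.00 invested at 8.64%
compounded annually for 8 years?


Formula: FV = P * (1 + r)^n
Substituting: FV = $43,750.00 * (1 + 0.0864)^8
Growth factor: (1.0864)^8 = 1.94052
FV = $43,750.00 * 1.94052 = $84,897.74

$84,897.74


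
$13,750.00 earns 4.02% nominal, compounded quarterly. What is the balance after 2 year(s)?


Formula: FV = P * (1 + r/m)^(m*t)
Period rate: r/m = 0.0402 / 4 = 0.01005
Total periods: m*t = 4 * 2 = 8
Growth factor: (1 + 0.01005)^8 = 1.083286
FV = $13,750.00 * 1.083286 = $14,895.18

$14,895.18


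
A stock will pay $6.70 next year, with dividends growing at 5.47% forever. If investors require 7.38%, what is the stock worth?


Formula: P = D1 / (r - g)
Spread: r - g = 0.0738 - 0.0547 = 0.0191
Substituting: P = $6.70 / 0.0191
P = $350.79

$350.79


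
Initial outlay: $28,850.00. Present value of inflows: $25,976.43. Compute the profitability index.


Formula: PI = PV(cash flows) / initial investment
Substituting: PI = $25,976.43 / $28,850.00
PI = 0.9004

0.9004


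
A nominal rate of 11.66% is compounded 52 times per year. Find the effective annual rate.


Formula: EAR = (1 + r/m)^m - 1
Period rate: r/m = 0.1166 / 52 = 0.002242
Compounding: (1 + 0.002242)^52 = 1.123523
EAR = 1.123523 - 1 = 0.123523

0.123523


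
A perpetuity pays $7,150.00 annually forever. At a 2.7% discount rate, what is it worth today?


Formula: PV = C / r
Substituting: PV = $7,150.00 / 0.027
PV = $264,814.81

$264,814.81


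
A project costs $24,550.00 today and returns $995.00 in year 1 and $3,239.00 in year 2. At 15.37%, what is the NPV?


Formula: NPV = C0 + C1/(1+r) + C2/(1+r)^2
Discount C1: $995.00 / (1 + 0.1537) = $862.44
Discount C2: $3,239.00 / (1 + 0.1537)^2 = $2,433.47
NPV = -$24,550.00 + $862.44 + $2,433.47 = -$21,254.09

-$21,254.09


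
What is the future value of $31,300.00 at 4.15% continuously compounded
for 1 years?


Formula: FV = P * e^(r*t)
Exponent: r*t = 0.0415 * 1 = 0.0415
e^(0.0415) = 1.042373
FV = $31,300.00 * 1.042373 = $32,626.28

$32,626.28


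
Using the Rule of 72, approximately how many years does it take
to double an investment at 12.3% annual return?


Formula: Years ≈ 72 / r
Substituting: Years ≈ 72 / 12.3
Years ≈ 5.9

5.9 years


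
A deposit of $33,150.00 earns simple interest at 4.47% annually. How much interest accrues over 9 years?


Formula: I = P * r * t
Substituting: I = $33,150.00 * 0.0447 * 9
Step: I = $33,150.00 * 0.4023
I = $13,336.25

$13,336.25


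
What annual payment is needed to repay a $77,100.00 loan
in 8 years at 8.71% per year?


Formula: PMT = PV * r / (1 - (1+r)^(-n))
Denominator: 1 - (1 + 0.0871)^(-8) = 0.487323
Numerator: $77,100.00 * 0.0871 = 6715.41
PMT = 6715.41 / 0.487323 = $13,780.21

$13,780.21


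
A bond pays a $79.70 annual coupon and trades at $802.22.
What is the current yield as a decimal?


Formula: Current yield = annual coupon / price
Substituting: CY = $79.70 / $802.22
CY = 0.099349

0.099349


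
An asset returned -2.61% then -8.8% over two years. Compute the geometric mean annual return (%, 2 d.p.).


Formula: Geometric mean = ((1+r1)*(1+r2))^(1/2) - 1
Product: (1 + -0.0261) * (1 + -0.088) = 0.9739 * 0.912 = 0.888197
Square root: 0.888197^0.5 = 0.942442
Geometric mean = 0.942442 - 1 = -0.057558
As percentage: -5.76%

-5.76%


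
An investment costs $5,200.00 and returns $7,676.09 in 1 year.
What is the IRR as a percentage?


Formula: IRR = C1/C0 - 1
Substituting: IRR = $7,676.09 / $5,200.00 - 1
Ratio: 1.476171 - 1 = 0.476171
IRR = 47.6171%

47.6171%


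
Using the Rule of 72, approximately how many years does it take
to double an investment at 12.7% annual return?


Formula: Years ≈ 72 / r
Substituting: Years ≈ 72 / 12.7
Years ≈ 5.7

5.7 years


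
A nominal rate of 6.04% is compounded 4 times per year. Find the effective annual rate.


Formula: EAR = (1 + r/m)^m - 1
Period rate: r/m = 0.0604 / 4 = 0.0151
Compounding: (1 + 0.0151)^4 = 1.061782
EAR = 1.061782 - 1 = 0.061782

0.061782


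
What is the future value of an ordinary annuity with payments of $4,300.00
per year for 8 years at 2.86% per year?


Formula: FV = PMT * ((1+r)^n - 1) / r
Growth factor: (1 + 0.0286)^8 = 1.253061
Numerator: 1.253061 - 1 = 0.253061
FV = $4,300.00 * 0.253061 / 0.0286 = $38,047.61

$38,047.61


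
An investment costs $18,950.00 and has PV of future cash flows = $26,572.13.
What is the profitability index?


Formula: PI = PV(cash flows) / initial investment
Substituting: PI = $26,572.13 / $18,950.00
PI = 1.4022

1.4022


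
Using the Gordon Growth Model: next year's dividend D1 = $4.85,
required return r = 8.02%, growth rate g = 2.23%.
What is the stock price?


Formula: P = D1 / (r - g)
Spread: r - g = 0.0802 - 0.0223 = 0.0579
Substituting: P = $4.85 / 0.0579
P = $83.77

$83.77


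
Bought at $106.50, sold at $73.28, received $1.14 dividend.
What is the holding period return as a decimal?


Formula: HPR = (P1 - P0 + D) / P0
Gain: $73.28 - $106.50 + $1.14 = -$32.08
HPR = -$32.08 / $106.50 = -0.3012

-0.3012


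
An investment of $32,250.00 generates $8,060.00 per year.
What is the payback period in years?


Formula: Payback = investment / annual cash flow
Substituting: Payback = $32,250.00 / $8,060.00
Payback = 4.0012 years

4.0012 years


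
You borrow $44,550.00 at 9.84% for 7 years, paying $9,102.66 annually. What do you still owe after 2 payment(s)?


Formula: Balance = PV*(1+r)^k - PMT*((1+r)^k - 1)/r
Growth: (1 + 0.0984)^2 = 1.206483
Accumulated factor: ((1+r)^k - 1)/r = 2.0984
Balance = $44,550.00 * 1.206483 - $9,102.66 * 2.0984
Balance = $34,647.78

$34,647.78


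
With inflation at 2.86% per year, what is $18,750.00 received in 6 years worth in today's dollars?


Formula: Real value = nominal / (1 + inflation)^years
Price level: (1 + 0.0286)^6 = 1.184347
Real value = $18,750.00 / 1.184347 = $15,831.50

$15,831.50


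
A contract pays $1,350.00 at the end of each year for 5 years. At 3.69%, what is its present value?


Formula: PV = PMT * (1 - (1+r)^(-n)) / r
Discount factor: (1 + 0.0369)^(-5) = 0.834287
Bracket: 1 - 0.834287 = 0.165713
PV = $1,350.00 * 0.165713 / 0.0369 = $6,062.66

$6,062.66


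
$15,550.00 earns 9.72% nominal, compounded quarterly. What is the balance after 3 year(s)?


Formula: FV = P * (1 + r/m)^(m*t)
Period rate: r/m = 0.0972 / 4 = 0.0243
Total periods: m*t = 4 * 3 = 12
Growth factor: (1 + 0.0243)^12 = 1.333909
FV = $15,550.00 * 1.333909 = $20,742.28

$20,742.28


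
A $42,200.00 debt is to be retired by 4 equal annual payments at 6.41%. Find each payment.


Formula: PMT = PV * r / (1 - (1+r)^(-n))
Denominator: 1 - (1 + 0.0641)^(-4) = 0.220044
Numerator: $42,200.00 * 0.0641 = 2705.02
PMT = 2705.02 / 0.220044 = $12,293.10

$12,293.10


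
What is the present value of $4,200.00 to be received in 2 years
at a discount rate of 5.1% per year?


Formula: PV = FV / (1 + r)^n
Substituting: PV = $4,200.00 / (1 + 0.051)^2
Discount factor: (1.051)^2 = 1.104601
PV = $4,200.00 / 1.104601 = $3,802.28

$3,802.28


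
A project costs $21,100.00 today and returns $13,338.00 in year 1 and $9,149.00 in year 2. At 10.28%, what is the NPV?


Formula: NPV = C0 + C1/(1+r) + C2/(1+r)^2
Discount C1: $13,338.00 / (1 + 0.1028) = $12,094.67
Discount C2: $9,149.00 / (1 + 0.1028)^2 = $7,522.81
NPV = -$21,100.00 + $12,094.67 + $7,522.81 = -$1,482.52

-$1,482.52


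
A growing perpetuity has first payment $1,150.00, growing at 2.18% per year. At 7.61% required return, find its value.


Formula: PV = C / (r - g)
Spread: r - g = 0.0761 - 0.0218 = 0.0543
Substituting: PV = $1,150.00 / 0.0543
PV = $21,178.64

$21,178.64


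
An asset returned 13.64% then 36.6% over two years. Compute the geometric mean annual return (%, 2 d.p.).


Formula: Geometric mean = ((1+r1)*(1+r2))^(1/2) - 1
Product: (1 + 0.1364) * (1 + 0.366) = 1.1364 * 1.366 = 1.552322
Square root: 1.552322^0.5 = 1.245922
Geometric mean = 1.245922 - 1 = 0.245922
As percentage: 24.59%

24.59%


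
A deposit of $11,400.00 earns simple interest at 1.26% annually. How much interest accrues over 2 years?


Formula: I = P * r * t
Substituting: I = $11,400.00 * 0.0126 * 2
Step: I = $11,400.00 * 0.0252
I = $287.28

$287.28


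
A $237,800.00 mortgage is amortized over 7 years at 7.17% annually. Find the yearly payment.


Formula: PMT = PV * r / (1 - (1+r)^(-n))
Denominator: 1 - (1 + 0.0717)^(-7) = 0.384132
Numerator: $237,800.00 * 0.0717 = 17050.26
PMT = 17050.26 / 0.384132 = $44,386.42

$44,386.42


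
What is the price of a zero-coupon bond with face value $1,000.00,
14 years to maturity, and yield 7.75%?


Formula: Price = FV / (1 + r)^n
Substituting: Price = $1,000.00 / (1 + 0.0775)^14
Discount factor: (1.0775)^14 = 2.843426
Price = $1,000.00 / 2.843426 = $351.69

$351.69


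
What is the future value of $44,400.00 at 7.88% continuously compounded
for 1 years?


Formula: FV = P * e^(r*t)
Exponent: r*t = 0.0788 * 1 = 0.0788
e^(0.0788) = 1.081988
FV = $44,400.00 * 1.081988 = $48,040.26

$48,040.26


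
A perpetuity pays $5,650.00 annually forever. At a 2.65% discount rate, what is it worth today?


Formula: PV = C / r
Substituting: PV = $5,650.00 / 0.0265
PV = $213,207.55

$213,207.55


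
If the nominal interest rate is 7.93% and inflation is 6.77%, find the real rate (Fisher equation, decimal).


Formula: (1 + r_real) = (1 + r_nom) / (1 + inflation)
Substituting: (1 + r_real) = 1.0793 / 1.0677
(1 + r_real) = 1.010864
r_real = 1.010864 - 1 = 0.010864

0.010864


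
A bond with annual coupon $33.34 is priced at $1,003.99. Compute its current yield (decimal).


Formula: Current yield = annual coupon / price
Substituting: CY = $33.34 / $1,003.99
CY = 0.033208

0.033208


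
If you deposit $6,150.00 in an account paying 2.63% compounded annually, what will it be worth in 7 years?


Formula: FV = P * (1 + r)^n
Substituting: FV = $6,150.00 * (1 + 0.0263)^7
Growth factor: (1.0263)^7 = 1.199279
FV = $6,150.00 * 1.199279 = $7,375.57

$7,375.57


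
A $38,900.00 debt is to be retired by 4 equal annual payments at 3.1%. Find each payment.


Formula: PMT = PV * r / (1 - (1+r)^(-n))
Denominator: 1 - (1 + 0.031)^(-4) = 0.114955
Numerator: $38,900.00 * 0.031 = 1205.9
PMT = 1205.9 / 0.114955 = $10,490.19

$10,490.19


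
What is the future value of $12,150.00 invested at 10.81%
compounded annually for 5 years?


Formula: FV = P * (1 + r)^n
Substituting: FV = $12,150.00 * (1 + 0.1081)^5
Growth factor: (1.1081)^5 = 1.670686
FV = $12,150.00 * 1.670686 = $20,298.83

$20,298.83


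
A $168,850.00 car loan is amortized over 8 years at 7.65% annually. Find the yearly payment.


Formula: PMT = PV * r / (1 - (1+r)^(-n))
Denominator: 1 - (1 + 0.0765)^(-8) = 0.445518
Numerator: $168,850.00 * 0.0765 = 12917.025
PMT = 12917.025 / 0.445518 = $28,993.30

$28,993.30


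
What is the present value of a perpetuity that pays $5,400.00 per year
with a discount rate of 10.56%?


Formula: PV = C / r
Substituting: PV = $5,400.00 / 0.1056
PV = $51,136.36

$51,136.36


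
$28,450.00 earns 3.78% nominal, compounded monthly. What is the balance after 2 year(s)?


Formula: FV = P * (1 + r/m)^(m*t)
Period rate: r/m = 0.0378 / 12 = 0.00315
Total periods: m*t = 12 * 2 = 24
Growth factor: (1 + 0.00315)^24 = 1.078403
FV = $28,450.00 * 1.078403 = $30,680.56

$30,680.56


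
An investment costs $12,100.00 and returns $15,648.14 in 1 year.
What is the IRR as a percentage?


Formula: IRR = C1/C0 - 1
Substituting: IRR = $15,648.14 / $12,100.00 - 1
Ratio: 1.293235 - 1 = 0.293235
IRR = 29.3235%

29.3235%


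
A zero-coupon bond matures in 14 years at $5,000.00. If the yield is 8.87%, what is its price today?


Formula: Price = FV / (1 + r)^n
Substituting: Price = $5,000.00 / (1 + 0.0887)^14
Discount factor: (1.0887)^14 = 3.28636
Price = $5,000.00 / 3.28636 = $1,521.44

$1,521.44


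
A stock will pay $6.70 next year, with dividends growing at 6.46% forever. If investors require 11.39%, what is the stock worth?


Formula: P = D1 / (r - g)
Spread: r - g = 0.1139 - 0.0646 = 0.0493
Substituting: P = $6.70 / 0.0493
P = $135.90

$135.90


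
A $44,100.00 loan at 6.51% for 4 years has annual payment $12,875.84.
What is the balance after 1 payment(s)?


Formula: Balance = PV*(1+r)^k - PMT*((1+r)^k - 1)/r
Growth: (1 + 0.0651)^1 = 1.0651
Accumulated factor: ((1+r)^k - 1)/r = 1.0
Balance = $44,100.00 * 1.0651 - $12,875.84 * 1.0
Balance = $34,095.07

$34,095.07


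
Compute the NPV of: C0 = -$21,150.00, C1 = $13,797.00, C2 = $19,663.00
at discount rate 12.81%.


Formula: NPV = C0 + C1/(1+r) + C2/(1+r)^2
Discount C1: $13,797.00 / (1 + 0.1281) = $12,230.30
Discount C2: $19,663.00 / (1 + 0.1281)^2 = $15,450.93
NPV = -$21,150.00 + $12,230.30 + $15,450.93 = $6,531.23

$6,531.23


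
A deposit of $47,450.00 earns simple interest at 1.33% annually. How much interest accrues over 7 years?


Formula: I = P * r * t
Substituting: I = $47,450.00 * 0.0133 * 7
Step: I = $47,450.00 * 0.0931
I = $4,417.60

$4,417.60


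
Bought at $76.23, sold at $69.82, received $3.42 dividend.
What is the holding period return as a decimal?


Formula: HPR = (P1 - P0 + D) / P0
Gain: $69.82 - $76.23 + $3.42 = -$2.99
HPR = -$2.99 / $76.23 = -0.0392

-0.0392


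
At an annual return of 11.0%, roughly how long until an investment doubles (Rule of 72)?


Formula: Years ≈ 72 / r
Substituting: Years ≈ 72 / 11.0
Years ≈ 6.5

6.5 years


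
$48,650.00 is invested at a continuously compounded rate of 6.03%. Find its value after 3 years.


Formula: FV = P * e^(r*t)
Exponent: r*t = 0.0603 * 3 = 0.1809
e^(0.1809) = 1.198295
FV = $48,650.00 * 1.198295 = $58,297.07

$58,297.07


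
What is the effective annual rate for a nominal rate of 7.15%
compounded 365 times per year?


Formula: EAR = (1 + r/m)^m - 1
Period rate: r/m = 0.0715 / 365 = 0.000196
Compounding: (1 + 0.000196)^365 = 1.074111
EAR = 1.074111 - 1 = 0.074111

0.074111


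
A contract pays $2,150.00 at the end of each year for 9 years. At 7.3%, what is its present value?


Formula: PV = PMT * (1 - (1+r)^(-n)) / r
Discount factor: (1 + 0.073)^(-9) = 0.530399
Bracket: 1 - 0.530399 = 0.469601
PV = $2,150.00 * 0.469601 / 0.073 = $13,830.72

$13,830.72


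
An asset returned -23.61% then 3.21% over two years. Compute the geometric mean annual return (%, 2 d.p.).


Formula: Geometric mean = ((1+r1)*(1+r2))^(1/2) - 1
Product: (1 + -0.2361) * (1 + 0.0321) = 0.7639 * 1.0321 = 0.788421
Square root: 0.788421^0.5 = 0.887931
Geometric mean = 0.887931 - 1 = -0.112069
As percentage: -11.21%

-11.21%


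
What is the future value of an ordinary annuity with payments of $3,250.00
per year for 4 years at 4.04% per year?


Formula: FV = PMT * ((1+r)^n - 1) / r
Growth factor: (1 + 0.0404)^4 = 1.171659
Numerator: 1.171659 - 1 = 0.171659
FV = $3,250.00 * 0.171659 / 0.0404 = $13,809.23

$13,809.23


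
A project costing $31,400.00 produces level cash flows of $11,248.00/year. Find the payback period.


Formula: Payback = investment / annual cash flow
Substituting: Payback = $31,400.00 / $11,248.00
Payback = 2.7916 years

2.7916 years


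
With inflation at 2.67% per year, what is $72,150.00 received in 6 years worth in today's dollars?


Formula: Real value = nominal / (1 + inflation)^years
Price level: (1 + 0.0267)^6 = 1.171282
Real value = $72,150.00 / 1.171282 = $61,599.18

$61,599.18


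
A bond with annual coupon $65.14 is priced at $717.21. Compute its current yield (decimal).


Formula: Current yield = annual coupon / price
Substituting: CY = $65.14 / $717.21
CY = 0.090824

0.090824


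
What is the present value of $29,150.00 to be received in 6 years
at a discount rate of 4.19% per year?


Formula: PV = FV / (1 + r)^n
Substituting: PV = $29,150.00 / (1 + 0.0419)^6
Discount factor: (1.0419)^6 = 1.279252
PV = $29,150.00 / 1.279252 = $22,786.75

$22,786.75


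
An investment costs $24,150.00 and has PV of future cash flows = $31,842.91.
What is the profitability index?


Formula: PI = PV(cash flows) / initial investment
Substituting: PI = $31,842.91 / $24,150.00
PI = 1.3185

1.3185


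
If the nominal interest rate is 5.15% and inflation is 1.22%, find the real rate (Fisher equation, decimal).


Formula: (1 + r_real) = (1 + r_nom) / (1 + inflation)
Substituting: (1 + r_real) = 1.0515 / 1.0122
(1 + r_real) = 1.038826
r_real = 1.038826 - 1 = 0.038826

0.038826


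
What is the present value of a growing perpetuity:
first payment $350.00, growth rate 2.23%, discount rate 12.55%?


Formula: PV = C / (r - g)
Spread: r - g = 0.1255 - 0.0223 = 0.1032
Substituting: PV = $350.00 / 0.1032
PV = $3,391.47

$3,391.47


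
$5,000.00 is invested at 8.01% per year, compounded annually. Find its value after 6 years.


Formula: FV = P * (1 + r)^n
Substituting: FV = $5,000.00 * (1 + 0.0801)^6
Growth factor: (1.0801)^6 = 1.587756
FV = $5,000.00 * 1.587756 = $7,938.78

$7,938.78


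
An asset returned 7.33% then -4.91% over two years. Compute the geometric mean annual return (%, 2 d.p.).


Formula: Geometric mean = ((1+r1)*(1+r2))^(1/2) - 1
Product: (1 + 0.0733) * (1 + -0.0491) = 1.0733 * 0.9509 = 1.020601
Square root: 1.020601^0.5 = 1.010248
Geometric mean = 1.010248 - 1 = 0.010248
As percentage: 1.02%

1.02%


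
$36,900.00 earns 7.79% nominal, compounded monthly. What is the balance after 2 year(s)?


Formula: FV = P * (1 + r/m)^(m*t)
Period rate: r/m = 0.0779 / 12 = 0.006492
Total periods: m*t = 12 * 2 = 24
Growth factor: (1 + 0.006492)^24 = 1.168004
FV = $36,900.00 * 1.168004 = $43,099.35

$43,099.35


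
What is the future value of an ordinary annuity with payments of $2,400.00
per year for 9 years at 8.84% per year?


Formula: FV = PMT * ((1+r)^n - 1) / r
Growth factor: (1 + 0.0884)^9 = 2.143368
Numerator: 2.143368 - 1 = 1.143368
FV = $2,400.00 * 1.143368 / 0.0884 = $31,041.67

$31,041.67
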